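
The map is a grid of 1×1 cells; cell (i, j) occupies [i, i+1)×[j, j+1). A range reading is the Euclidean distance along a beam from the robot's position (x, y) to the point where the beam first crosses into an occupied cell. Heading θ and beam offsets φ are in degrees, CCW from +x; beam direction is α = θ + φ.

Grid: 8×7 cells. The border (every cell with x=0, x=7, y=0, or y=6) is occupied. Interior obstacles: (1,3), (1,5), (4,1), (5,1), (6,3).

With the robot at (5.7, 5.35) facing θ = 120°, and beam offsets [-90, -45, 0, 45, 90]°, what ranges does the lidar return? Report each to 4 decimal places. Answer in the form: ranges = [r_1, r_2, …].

beam 1: φ=-90°, α=30°
  dir = (cos 30°, sin 30°) = (0.8660, 0.5000); from cell (5,5)
  next x-line at t=0.3464, next y-line at t=1.3000; Δt_x=1.1547, Δt_y=2.0000
    x: enter (6,5) at t=0.3464
    y: enter (6,6) at t=1.3000 ← occupied
  → r_1 = 1.3000
beam 2: φ=-45°, α=75°
  dir = (cos 75°, sin 75°) = (0.2588, 0.9659); from cell (5,5)
  next x-line at t=1.1591, next y-line at t=0.6729; Δt_x=3.8637, Δt_y=1.0353
    y: enter (5,6) at t=0.6729 ← occupied
  → r_2 = 0.6729
beam 3: φ=0°, α=120°
  dir = (cos 120°, sin 120°) = (-0.5000, 0.8660); from cell (5,5)
  next x-line at t=1.4000, next y-line at t=0.7506; Δt_x=2.0000, Δt_y=1.1547
    y: enter (5,6) at t=0.7506 ← occupied
  → r_3 = 0.7506
beam 4: φ=45°, α=165°
  dir = (cos 165°, sin 165°) = (-0.9659, 0.2588); from cell (5,5)
  next x-line at t=0.7247, next y-line at t=2.5114; Δt_x=1.0353, Δt_y=3.8637
    x: enter (4,5) at t=0.7247
    x: enter (3,5) at t=1.7600
    y: enter (3,6) at t=2.5114 ← occupied
  → r_4 = 2.5114
beam 5: φ=90°, α=210°
  dir = (cos 210°, sin 210°) = (-0.8660, -0.5000); from cell (5,5)
  next x-line at t=0.8083, next y-line at t=0.7000; Δt_x=1.1547, Δt_y=2.0000
    y: enter (5,4) at t=0.7000
    x: enter (4,4) at t=0.8083
    x: enter (3,4) at t=1.9630
    y: enter (3,3) at t=2.7000
    x: enter (2,3) at t=3.1177
    x: enter (1,3) at t=4.2724 ← occupied
  → r_5 = 4.2724

ranges = [1.3000, 0.6729, 0.7506, 2.5114, 4.2724]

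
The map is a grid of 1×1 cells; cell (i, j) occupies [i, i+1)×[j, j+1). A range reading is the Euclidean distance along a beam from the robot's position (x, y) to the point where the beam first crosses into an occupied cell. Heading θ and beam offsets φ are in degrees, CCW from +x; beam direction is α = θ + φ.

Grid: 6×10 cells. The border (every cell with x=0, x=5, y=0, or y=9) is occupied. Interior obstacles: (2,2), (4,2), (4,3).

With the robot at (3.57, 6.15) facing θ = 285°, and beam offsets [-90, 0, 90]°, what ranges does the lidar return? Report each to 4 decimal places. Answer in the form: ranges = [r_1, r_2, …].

ranges = [2.6607, 2.2258, 1.4804]

beam 1: φ=-90°, α=195°
  dir = (cos 195°, sin 195°) = (-0.9659, -0.2588); from cell (3,6)
  next x-line at t=0.5901, next y-line at t=0.5796; Δt_x=1.0353, Δt_y=3.8637
    y: enter (3,5) at t=0.5796
    x: enter (2,5) at t=0.5901
    x: enter (1,5) at t=1.6254
    x: enter (0,5) at t=2.6607 ← occupied
  → r_1 = 2.6607
beam 2: φ=0°, α=285°
  dir = (cos 285°, sin 285°) = (0.2588, -0.9659); from cell (3,6)
  next x-line at t=1.6614, next y-line at t=0.1553; Δt_x=3.8637, Δt_y=1.0353
    y: enter (3,5) at t=0.1553
    y: enter (3,4) at t=1.1906
    x: enter (4,4) at t=1.6614
    y: enter (4,3) at t=2.2258 ← occupied
  → r_2 = 2.2258
beam 3: φ=90°, α=15°
  dir = (cos 15°, sin 15°) = (0.9659, 0.2588); from cell (3,6)
  next x-line at t=0.4452, next y-line at t=3.2841; Δt_x=1.0353, Δt_y=3.8637
    x: enter (4,6) at t=0.4452
    x: enter (5,6) at t=1.4804 ← occupied
  → r_3 = 1.4804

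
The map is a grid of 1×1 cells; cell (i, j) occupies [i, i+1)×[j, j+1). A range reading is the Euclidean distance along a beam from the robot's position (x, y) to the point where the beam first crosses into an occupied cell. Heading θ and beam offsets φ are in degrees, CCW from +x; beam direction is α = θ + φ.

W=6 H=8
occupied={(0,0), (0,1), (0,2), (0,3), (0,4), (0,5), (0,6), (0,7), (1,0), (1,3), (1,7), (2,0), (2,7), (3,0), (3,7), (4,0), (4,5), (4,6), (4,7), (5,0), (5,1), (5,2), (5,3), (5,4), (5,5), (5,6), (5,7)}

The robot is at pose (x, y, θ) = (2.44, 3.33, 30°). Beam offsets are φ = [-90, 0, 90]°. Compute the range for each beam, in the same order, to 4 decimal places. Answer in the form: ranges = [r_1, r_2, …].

beam 1: φ=-90°, α=300°
  direction (0.5000, -0.8660); cell (2,3); t to first gridline: x 1.1200, y 0.3811 (then +2.0000 / +1.1547)
    (2,2) via y @ 0.3811
    (3,2) via x @ 1.1200
    (3,1) via y @ 1.5358
    (3,0) via y @ 2.6905  # hit
  → r_1 = 2.6905
beam 2: φ=0°, α=30°
  direction (0.8660, 0.5000); cell (2,3); t to first gridline: x 0.6466, y 1.3400 (then +1.1547 / +2.0000)
    (3,3) via x @ 0.6466
    (3,4) via y @ 1.3400
    (4,4) via x @ 1.8013
    (5,4) via x @ 2.9560  # hit
  → r_2 = 2.9560
beam 3: φ=90°, α=120°
  direction (-0.5000, 0.8660); cell (2,3); t to first gridline: x 0.8800, y 0.7736 (then +2.0000 / +1.1547)
    (2,4) via y @ 0.7736
    (1,4) via x @ 0.8800
    (1,5) via y @ 1.9283
    (0,5) via x @ 2.8800  # hit
  → r_3 = 2.8800

ranges = [2.6905, 2.9560, 2.8800]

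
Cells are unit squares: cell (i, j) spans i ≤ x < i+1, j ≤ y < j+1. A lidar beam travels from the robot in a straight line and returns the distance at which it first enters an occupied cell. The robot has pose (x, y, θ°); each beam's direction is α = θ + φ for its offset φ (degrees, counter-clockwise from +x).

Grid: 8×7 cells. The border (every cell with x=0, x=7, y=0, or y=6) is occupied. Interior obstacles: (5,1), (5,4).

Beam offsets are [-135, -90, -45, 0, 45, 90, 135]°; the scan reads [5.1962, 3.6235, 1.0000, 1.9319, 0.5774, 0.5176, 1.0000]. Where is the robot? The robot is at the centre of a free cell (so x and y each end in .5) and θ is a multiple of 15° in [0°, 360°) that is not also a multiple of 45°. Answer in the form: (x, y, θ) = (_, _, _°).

(x, y, θ) = (4.5, 5.5, 15°)

Enumerate (i+0.5, j+0.5, θ) over the 28 free cells and 16 admissible headings. For each, cast all 7 beams and compare to the given ranges.
  (6.5, 5.5, 60°): beam 1 = 1.9319 ≠ 5.1962 ✗
  (2.5, 5.5, 195°): beam 1 = 0.5774 ≠ 5.1962 ✗
  (4.5, 1.5, 30°): beam 1 = 0.5176 ≠ 5.1962 ✗
  (3.5, 3.5, 15°): beam 1 = 2.8868 ≠ 5.1962 ✗
  …
  (4.5, 5.5, 15°): r_1=5.1962, r_2=3.6235, r_3=1.0000, r_4=1.9319, r_5=0.5774, r_6=0.5176, r_7=1.0000 — all match ✓
Only this pose fits every beam.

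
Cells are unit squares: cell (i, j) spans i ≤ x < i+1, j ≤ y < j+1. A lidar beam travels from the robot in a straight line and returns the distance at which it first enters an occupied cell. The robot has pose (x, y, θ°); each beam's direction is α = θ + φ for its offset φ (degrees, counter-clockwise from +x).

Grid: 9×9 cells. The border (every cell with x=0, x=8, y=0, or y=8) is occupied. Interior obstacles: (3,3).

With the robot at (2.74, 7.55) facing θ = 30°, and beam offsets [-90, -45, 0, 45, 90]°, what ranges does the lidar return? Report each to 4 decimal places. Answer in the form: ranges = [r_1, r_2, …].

beam 1: φ=-90°, α=300°
  cosα=0.5000 sinα=-0.8660 | (2,7) | tMaxX 0.5200 tMaxY 0.6351 | tΔX 2.0000 tΔY 1.1547
    t=0.5200 [x] (3,7)
    t=0.6351 [y] (3,6)
    t=1.7898 [y] (3,5)
    t=2.5200 [x] (4,5)
    t=2.9445 [y] (4,4)
    t=4.0992 [y] (4,3)
    t=4.5200 [x] (5,3)
    t=5.2539 [y] (5,2)
    t=6.4086 [y] (5,1)
    t=6.5200 [x] (6,1)
    t=7.5633 [y] (6,0) — stop
  → r_1 = 7.5633
beam 2: φ=-45°, α=345°
  cosα=0.9659 sinα=-0.2588 | (2,7) | tMaxX 0.2692 tMaxY 2.1250 | tΔX 1.0353 tΔY 3.8637
    t=0.2692 [x] (3,7)
    t=1.3044 [x] (4,7)
    t=2.1250 [y] (4,6)
    t=2.3397 [x] (5,6)
    t=3.3750 [x] (6,6)
    t=4.4103 [x] (7,6)
    t=5.4456 [x] (8,6) — stop
  → r_2 = 5.4456
beam 3: φ=0°, α=30°
  cosα=0.8660 sinα=0.5000 | (2,7) | tMaxX 0.3002 tMaxY 0.9000 | tΔX 1.1547 tΔY 2.0000
    t=0.3002 [x] (3,7)
    t=0.9000 [y] (3,8) — stop
  → r_3 = 0.9000
beam 4: φ=45°, α=75°
  cosα=0.2588 sinα=0.9659 | (2,7) | tMaxX 1.0046 tMaxY 0.4659 | tΔX 3.8637 tΔY 1.0353
    t=0.4659 [y] (2,8) — stop
  → r_4 = 0.4659
beam 5: φ=90°, α=120°
  cosα=-0.5000 sinα=0.8660 | (2,7) | tMaxX 1.4800 tMaxY 0.5196 | tΔX 2.0000 tΔY 1.1547
    t=0.5196 [y] (2,8) — stop
  → r_5 = 0.5196

ranges = [7.5633, 5.4456, 0.9000, 0.4659, 0.5196]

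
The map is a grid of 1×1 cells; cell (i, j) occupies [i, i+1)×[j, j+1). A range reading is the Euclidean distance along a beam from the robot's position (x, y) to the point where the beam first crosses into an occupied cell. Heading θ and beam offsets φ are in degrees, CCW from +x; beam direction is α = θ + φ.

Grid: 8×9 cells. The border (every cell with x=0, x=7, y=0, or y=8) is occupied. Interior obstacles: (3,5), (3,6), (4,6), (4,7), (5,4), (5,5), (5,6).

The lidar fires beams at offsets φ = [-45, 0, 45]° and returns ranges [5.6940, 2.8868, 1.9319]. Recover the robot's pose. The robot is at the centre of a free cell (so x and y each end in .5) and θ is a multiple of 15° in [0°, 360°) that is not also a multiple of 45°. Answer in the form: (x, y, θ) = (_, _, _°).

(x, y, θ) = (6.5, 3.5, 240°)

Candidates: 35 free-cell centres × 16 headings = 560 poses. Raycast each; keep the one whose scan matches to 4 dp.
  (1.5, 4.5, 240°): beam 1 = 0.5176 ≠ 5.6940 ✗
  (1.5, 2.5, 30°): beam 2 = 4.0415 ≠ 2.8868 ✗
  (5.5, 1.5, 255°): beam 1 = 1.0000 ≠ 5.6940 ✗
  (2.5, 2.5, 240°): beam 1 = 1.5529 ≠ 5.6940 ✗
  …
  (6.5, 3.5, 240°): r_1=5.6940, r_2=2.8868, r_3=1.9319 — all match ✓
Unique over the lattice → pose = (6.5, 3.5, 240°).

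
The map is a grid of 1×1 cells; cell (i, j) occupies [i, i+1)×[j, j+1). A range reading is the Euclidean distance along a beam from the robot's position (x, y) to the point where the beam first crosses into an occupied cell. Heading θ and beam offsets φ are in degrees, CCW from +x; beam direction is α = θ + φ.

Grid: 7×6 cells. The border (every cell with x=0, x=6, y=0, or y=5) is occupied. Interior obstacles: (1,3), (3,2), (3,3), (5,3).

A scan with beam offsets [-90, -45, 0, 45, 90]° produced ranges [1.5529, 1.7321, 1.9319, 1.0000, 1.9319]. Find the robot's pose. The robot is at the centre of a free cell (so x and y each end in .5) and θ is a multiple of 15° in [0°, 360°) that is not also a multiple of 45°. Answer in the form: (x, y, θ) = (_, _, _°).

The pose lattice has 16·16 = 256 candidates. Test each by forward raycasting.
  (5.5, 1.5, 330°): beam 1 = 0.5774 ≠ 1.5529 ✗
  (1.5, 2.5, 165°): beam 1 = 0.5176 ≠ 1.5529 ✗
  (2.5, 4.5, 345°): beam 1 = 3.6235 ≠ 1.5529 ✗
  (4.5, 4.5, 255°): beam 1 = 1.9319 ≠ 1.5529 ✗
  (2.5, 2.5, 195°): beam 1 = 2.5882 ≠ 1.5529 ✗
  …
  (4.5, 1.5, 105°): r_1=1.5529, r_2=1.7321, r_3=1.9319, r_4=1.0000, r_5=1.9319 — all match ✓
Unique over the lattice → pose = (4.5, 1.5, 105°).

(x, y, θ) = (4.5, 1.5, 105°)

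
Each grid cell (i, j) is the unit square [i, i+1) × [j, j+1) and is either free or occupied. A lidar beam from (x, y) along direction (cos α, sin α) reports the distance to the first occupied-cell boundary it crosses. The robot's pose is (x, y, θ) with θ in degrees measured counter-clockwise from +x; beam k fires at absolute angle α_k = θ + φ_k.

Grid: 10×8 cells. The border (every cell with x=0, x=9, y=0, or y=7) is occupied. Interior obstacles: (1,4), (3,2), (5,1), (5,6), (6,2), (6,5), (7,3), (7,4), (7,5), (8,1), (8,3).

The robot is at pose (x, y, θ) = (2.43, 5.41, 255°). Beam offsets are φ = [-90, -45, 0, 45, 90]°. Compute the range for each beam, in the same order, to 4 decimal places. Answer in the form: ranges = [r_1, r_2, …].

beam 1: φ=-90°, α=165°
  cosα=-0.9659 sinα=0.2588 | (2,5) | tMaxX 0.4452 tMaxY 2.2796 | tΔX 1.0353 tΔY 3.8637
    t=0.4452 [x] (1,5)
    t=1.4804 [x] (0,5) — stop
  → r_1 = 1.4804
beam 2: φ=-45°, α=210°
  cosα=-0.8660 sinα=-0.5000 | (2,5) | tMaxX 0.4965 tMaxY 0.8200 | tΔX 1.1547 tΔY 2.0000
    t=0.4965 [x] (1,5)
    t=0.8200 [y] (1,4) — stop
  → r_2 = 0.8200
beam 3: φ=0°, α=255°
  cosα=-0.2588 sinα=-0.9659 | (2,5) | tMaxX 1.6614 tMaxY 0.4245 | tΔX 3.8637 tΔY 1.0353
    t=0.4245 [y] (2,4)
    t=1.4597 [y] (2,3)
    t=1.6614 [x] (1,3)
    t=2.4950 [y] (1,2)
    t=3.5303 [y] (1,1)
    t=4.5656 [y] (1,0) — stop
  → r_3 = 4.5656
beam 4: φ=45°, α=300°
  cosα=0.5000 sinα=-0.8660 | (2,5) | tMaxX 1.1400 tMaxY 0.4734 | tΔX 2.0000 tΔY 1.1547
    t=0.4734 [y] (2,4)
    t=1.1400 [x] (3,4)
    t=1.6281 [y] (3,3)
    t=2.7828 [y] (3,2) — stop
  → r_4 = 2.7828
beam 5: φ=90°, α=345°
  cosα=0.9659 sinα=-0.2588 | (2,5) | tMaxX 0.5901 tMaxY 1.5841 | tΔX 1.0353 tΔY 3.8637
    t=0.5901 [x] (3,5)
    t=1.5841 [y] (3,4)
    t=1.6254 [x] (4,4)
    t=2.6607 [x] (5,4)
    t=3.6959 [x] (6,4)
    t=4.7312 [x] (7,4) — stop
  → r_5 = 4.7312

ranges = [1.4804, 0.8200, 4.5656, 2.7828, 4.7312]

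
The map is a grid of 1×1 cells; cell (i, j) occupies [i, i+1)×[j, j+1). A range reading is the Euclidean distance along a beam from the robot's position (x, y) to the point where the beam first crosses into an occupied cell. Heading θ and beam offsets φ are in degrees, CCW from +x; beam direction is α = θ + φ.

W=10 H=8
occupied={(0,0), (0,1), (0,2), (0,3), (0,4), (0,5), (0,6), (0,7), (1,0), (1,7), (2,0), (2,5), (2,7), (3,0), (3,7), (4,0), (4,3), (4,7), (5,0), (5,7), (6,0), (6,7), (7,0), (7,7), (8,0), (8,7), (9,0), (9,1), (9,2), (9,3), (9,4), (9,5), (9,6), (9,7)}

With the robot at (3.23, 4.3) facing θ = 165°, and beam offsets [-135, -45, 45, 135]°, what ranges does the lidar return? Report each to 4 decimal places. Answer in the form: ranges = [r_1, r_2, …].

ranges = [5.4000, 0.8083, 2.5750, 3.8105]

beam 1: φ=-135°, α=30°
  cosα=0.8660 sinα=0.5000 | (3,4) | tMaxX 0.8891 tMaxY 1.4000 | tΔX 1.1547 tΔY 2.0000
    t=0.8891 [x] (4,4)
    t=1.4000 [y] (4,5)
    t=2.0438 [x] (5,5)
    t=3.1985 [x] (6,5)
    t=3.4000 [y] (6,6)
    t=4.3532 [x] (7,6)
    t=5.4000 [y] (7,7) — stop
  → r_1 = 5.4000
beam 2: φ=-45°, α=120°
  cosα=-0.5000 sinα=0.8660 | (3,4) | tMaxX 0.4600 tMaxY 0.8083 | tΔX 2.0000 tΔY 1.1547
    t=0.4600 [x] (2,4)
    t=0.8083 [y] (2,5) — stop
  → r_2 = 0.8083
beam 3: φ=45°, α=210°
  cosα=-0.8660 sinα=-0.5000 | (3,4) | tMaxX 0.2656 tMaxY 0.6000 | tΔX 1.1547 tΔY 2.0000
    t=0.2656 [x] (2,4)
    t=0.6000 [y] (2,3)
    t=1.4203 [x] (1,3)
    t=2.5750 [x] (0,3) — stop
  → r_3 = 2.5750
beam 4: φ=135°, α=300°
  cosα=0.5000 sinα=-0.8660 | (3,4) | tMaxX 1.5400 tMaxY 0.3464 | tΔX 2.0000 tΔY 1.1547
    t=0.3464 [y] (3,3)
    t=1.5011 [y] (3,2)
    t=1.5400 [x] (4,2)
    t=2.6558 [y] (4,1)
    t=3.5400 [x] (5,1)
    t=3.8105 [y] (5,0) — stop
  → r_4 = 3.8105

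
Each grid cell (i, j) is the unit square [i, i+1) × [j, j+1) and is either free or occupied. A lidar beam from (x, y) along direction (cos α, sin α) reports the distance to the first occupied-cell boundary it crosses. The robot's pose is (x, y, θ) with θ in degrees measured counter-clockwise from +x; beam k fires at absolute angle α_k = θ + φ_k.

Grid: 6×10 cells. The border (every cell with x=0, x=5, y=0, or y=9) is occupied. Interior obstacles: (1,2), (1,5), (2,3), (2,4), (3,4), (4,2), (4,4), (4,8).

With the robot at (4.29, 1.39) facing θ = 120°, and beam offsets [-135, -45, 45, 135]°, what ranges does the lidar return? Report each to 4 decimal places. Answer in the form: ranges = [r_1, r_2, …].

beam 1: φ=-135°, α=345°
  direction (0.9659, -0.2588); cell (4,1); t to first gridline: x 0.7350, y 1.5068 (then +1.0353 / +3.8637)
    (5,1) via x @ 0.7350  # hit
  → r_1 = 0.7350
beam 2: φ=-45°, α=75°
  direction (0.2588, 0.9659); cell (4,1); t to first gridline: x 2.7432, y 0.6315 (then +3.8637 / +1.0353)
    (4,2) via y @ 0.6315  # hit
  → r_2 = 0.6315
beam 3: φ=45°, α=165°
  direction (-0.9659, 0.2588); cell (4,1); t to first gridline: x 0.3002, y 2.3569 (then +1.0353 / +3.8637)
    (3,1) via x @ 0.3002
    (2,1) via x @ 1.3355
    (2,2) via y @ 2.3569
    (1,2) via x @ 2.3708  # hit
  → r_3 = 2.3708
beam 4: φ=135°, α=255°
  direction (-0.2588, -0.9659); cell (4,1); t to first gridline: x 1.1205, y 0.4038 (then +3.8637 / +1.0353)
    (4,0) via y @ 0.4038  # hit
  → r_4 = 0.4038

ranges = [0.7350, 0.6315, 2.3708, 0.4038]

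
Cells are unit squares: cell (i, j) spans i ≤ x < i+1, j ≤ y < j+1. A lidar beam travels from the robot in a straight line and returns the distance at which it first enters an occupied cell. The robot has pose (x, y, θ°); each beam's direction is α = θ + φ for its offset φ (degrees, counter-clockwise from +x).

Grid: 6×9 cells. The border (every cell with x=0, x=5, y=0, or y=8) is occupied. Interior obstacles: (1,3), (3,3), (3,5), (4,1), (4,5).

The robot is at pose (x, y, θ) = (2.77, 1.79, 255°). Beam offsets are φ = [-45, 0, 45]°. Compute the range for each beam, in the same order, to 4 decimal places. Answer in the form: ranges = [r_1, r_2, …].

beam 1: φ=-45°, α=210°
  d=(-0.8660,-0.5000)  start (2,1)  tX=0.8891 tY=1.5800  stride 1/|dx|=1.1547 1/|dy|=2.0000
    cross x-line → (1,1), t=0.8891
    cross y-line → (1,0), t=1.5800 (wall)
  → r_1 = 1.5800
beam 2: φ=0°, α=255°
  d=(-0.2588,-0.9659)  start (2,1)  tX=2.9751 tY=0.8179  stride 1/|dx|=3.8637 1/|dy|=1.0353
    cross y-line → (2,0), t=0.8179 (wall)
  → r_2 = 0.8179
beam 3: φ=45°, α=300°
  d=(0.5000,-0.8660)  start (2,1)  tX=0.4600 tY=0.9122  stride 1/|dx|=2.0000 1/|dy|=1.1547
    cross x-line → (3,1), t=0.4600
    cross y-line → (3,0), t=0.9122 (wall)
  → r_3 = 0.9122

ranges = [1.5800, 0.8179, 0.9122]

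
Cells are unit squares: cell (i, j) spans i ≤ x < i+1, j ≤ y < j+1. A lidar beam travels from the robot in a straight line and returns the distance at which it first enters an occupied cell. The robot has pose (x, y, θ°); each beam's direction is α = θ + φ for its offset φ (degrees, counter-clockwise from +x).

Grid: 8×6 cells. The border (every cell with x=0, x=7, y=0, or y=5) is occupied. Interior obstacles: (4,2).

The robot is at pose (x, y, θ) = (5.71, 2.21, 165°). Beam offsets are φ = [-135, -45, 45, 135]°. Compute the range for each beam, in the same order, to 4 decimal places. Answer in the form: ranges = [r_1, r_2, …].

beam 1: φ=-135°, α=30°
  dir = (cos 30°, sin 30°) = (0.8660, 0.5000); from cell (5,2)
  next x-line at t=0.3349, next y-line at t=1.5800; Δt_x=1.1547, Δt_y=2.0000
    x: enter (6,2) at t=0.3349
    x: enter (7,2) at t=1.4896 ← occupied
  → r_1 = 1.4896
beam 2: φ=-45°, α=120°
  dir = (cos 120°, sin 120°) = (-0.5000, 0.8660); from cell (5,2)
  next x-line at t=1.4200, next y-line at t=0.9122; Δt_x=2.0000, Δt_y=1.1547
    y: enter (5,3) at t=0.9122
    x: enter (4,3) at t=1.4200
    y: enter (4,4) at t=2.0669
    y: enter (4,5) at t=3.2216 ← occupied
  → r_2 = 3.2216
beam 3: φ=45°, α=210°
  dir = (cos 210°, sin 210°) = (-0.8660, -0.5000); from cell (5,2)
  next x-line at t=0.8198, next y-line at t=0.4200; Δt_x=1.1547, Δt_y=2.0000
    y: enter (5,1) at t=0.4200
    x: enter (4,1) at t=0.8198
    x: enter (3,1) at t=1.9745
    y: enter (3,0) at t=2.4200 ← occupied
  → r_3 = 2.4200
beam 4: φ=135°, α=300°
  dir = (cos 300°, sin 300°) = (0.5000, -0.8660); from cell (5,2)
  next x-line at t=0.5800, next y-line at t=0.2425; Δt_x=2.0000, Δt_y=1.1547
    y: enter (5,1) at t=0.2425
    x: enter (6,1) at t=0.5800
    y: enter (6,0) at t=1.3972 ← occupied
  → r_4 = 1.3972

ranges = [1.4896, 3.2216, 2.4200, 1.3972]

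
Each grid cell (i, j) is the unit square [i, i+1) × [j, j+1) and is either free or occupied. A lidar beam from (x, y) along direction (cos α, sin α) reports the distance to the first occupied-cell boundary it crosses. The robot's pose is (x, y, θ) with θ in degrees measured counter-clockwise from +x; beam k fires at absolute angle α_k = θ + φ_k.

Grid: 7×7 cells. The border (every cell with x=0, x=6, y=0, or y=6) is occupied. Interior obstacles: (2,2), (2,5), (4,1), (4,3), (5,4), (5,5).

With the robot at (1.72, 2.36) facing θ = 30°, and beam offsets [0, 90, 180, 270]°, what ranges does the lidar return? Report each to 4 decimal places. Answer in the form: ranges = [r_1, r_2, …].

ranges = [0.3233, 1.4400, 0.8314, 1.5704]

beam 1: φ=0°, α=30°
  d=(0.8660,0.5000)  start (1,2)  tX=0.3233 tY=1.2800  stride 1/|dx|=1.1547 1/|dy|=2.0000
    cross x-line → (2,2), t=0.3233 (wall)
  → r_1 = 0.3233
beam 2: φ=90°, α=120°
  d=(-0.5000,0.8660)  start (1,2)  tX=1.4400 tY=0.7390  stride 1/|dx|=2.0000 1/|dy|=1.1547
    cross y-line → (1,3), t=0.7390
    cross x-line → (0,3), t=1.4400 (wall)
  → r_2 = 1.4400
beam 3: φ=180°, α=210°
  d=(-0.8660,-0.5000)  start (1,2)  tX=0.8314 tY=0.7200  stride 1/|dx|=1.1547 1/|dy|=2.0000
    cross y-line → (1,1), t=0.7200
    cross x-line → (0,1), t=0.8314 (wall)
  → r_3 = 0.8314
beam 4: φ=270°, α=300°
  d=(0.5000,-0.8660)  start (1,2)  tX=0.5600 tY=0.4157  stride 1/|dx|=2.0000 1/|dy|=1.1547
    cross y-line → (1,1), t=0.4157
    cross x-line → (2,1), t=0.5600
    cross y-line → (2,0), t=1.5704 (wall)
  → r_4 = 1.5704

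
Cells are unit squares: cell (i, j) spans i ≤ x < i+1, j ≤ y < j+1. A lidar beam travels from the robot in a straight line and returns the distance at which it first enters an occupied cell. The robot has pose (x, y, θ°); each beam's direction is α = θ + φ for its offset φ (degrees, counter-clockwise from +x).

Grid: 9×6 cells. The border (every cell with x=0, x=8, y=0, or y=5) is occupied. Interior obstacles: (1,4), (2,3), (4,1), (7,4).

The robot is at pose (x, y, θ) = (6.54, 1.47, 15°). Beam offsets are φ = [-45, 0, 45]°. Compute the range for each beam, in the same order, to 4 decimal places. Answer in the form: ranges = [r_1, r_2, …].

ranges = [0.9400, 1.5115, 2.9200]

beam 1: φ=-45°, α=330°
  direction (0.8660, -0.5000); cell (6,1); t to first gridline: x 0.5312, y 0.9400 (then +1.1547 / +2.0000)
    (7,1) via x @ 0.5312
    (7,0) via y @ 0.9400  # hit
  → r_1 = 0.9400
beam 2: φ=0°, α=15°
  direction (0.9659, 0.2588); cell (6,1); t to first gridline: x 0.4762, y 2.0478 (then +1.0353 / +3.8637)
    (7,1) via x @ 0.4762
    (8,1) via x @ 1.5115  # hit
  → r_2 = 1.5115
beam 3: φ=45°, α=60°
  direction (0.5000, 0.8660); cell (6,1); t to first gridline: x 0.9200, y 0.6120 (then +2.0000 / +1.1547)
    (6,2) via y @ 0.6120
    (7,2) via x @ 0.9200
    (7,3) via y @ 1.7667
    (8,3) via x @ 2.9200  # hit
  → r_3 = 2.9200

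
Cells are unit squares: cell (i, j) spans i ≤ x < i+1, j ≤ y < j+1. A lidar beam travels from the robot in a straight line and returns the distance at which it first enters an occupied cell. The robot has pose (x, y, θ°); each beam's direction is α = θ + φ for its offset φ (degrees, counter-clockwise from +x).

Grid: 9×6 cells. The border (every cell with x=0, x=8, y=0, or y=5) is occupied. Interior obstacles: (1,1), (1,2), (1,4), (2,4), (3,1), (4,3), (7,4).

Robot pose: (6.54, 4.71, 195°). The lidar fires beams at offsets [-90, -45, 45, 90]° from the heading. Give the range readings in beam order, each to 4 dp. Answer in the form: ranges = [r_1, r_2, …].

ranges = [0.3002, 0.5800, 4.2839, 3.8409]

beam 1: φ=-90°, α=105°
  cosα=-0.2588 sinα=0.9659 | (6,4) | tMaxX 2.0864 tMaxY 0.3002 | tΔX 3.8637 tΔY 1.0353
    t=0.3002 [y] (6,5) — stop
  → r_1 = 0.3002
beam 2: φ=-45°, α=150°
  cosα=-0.8660 sinα=0.5000 | (6,4) | tMaxX 0.6235 tMaxY 0.5800 | tΔX 1.1547 tΔY 2.0000
    t=0.5800 [y] (6,5) — stop
  → r_2 = 0.5800
beam 3: φ=45°, α=240°
  cosα=-0.5000 sinα=-0.8660 | (6,4) | tMaxX 1.0800 tMaxY 0.8198 | tΔX 2.0000 tΔY 1.1547
    t=0.8198 [y] (6,3)
    t=1.0800 [x] (5,3)
    t=1.9745 [y] (5,2)
    t=3.0800 [x] (4,2)
    t=3.1292 [y] (4,1)
    t=4.2839 [y] (4,0) — stop
  → r_3 = 4.2839
beam 4: φ=90°, α=285°
  cosα=0.2588 sinα=-0.9659 | (6,4) | tMaxX 1.7773 tMaxY 0.7350 | tΔX 3.8637 tΔY 1.0353
    t=0.7350 [y] (6,3)
    t=1.7703 [y] (6,2)
    t=1.7773 [x] (7,2)
    t=2.8056 [y] (7,1)
    t=3.8409 [y] (7,0) — stop
  → r_4 = 3.8409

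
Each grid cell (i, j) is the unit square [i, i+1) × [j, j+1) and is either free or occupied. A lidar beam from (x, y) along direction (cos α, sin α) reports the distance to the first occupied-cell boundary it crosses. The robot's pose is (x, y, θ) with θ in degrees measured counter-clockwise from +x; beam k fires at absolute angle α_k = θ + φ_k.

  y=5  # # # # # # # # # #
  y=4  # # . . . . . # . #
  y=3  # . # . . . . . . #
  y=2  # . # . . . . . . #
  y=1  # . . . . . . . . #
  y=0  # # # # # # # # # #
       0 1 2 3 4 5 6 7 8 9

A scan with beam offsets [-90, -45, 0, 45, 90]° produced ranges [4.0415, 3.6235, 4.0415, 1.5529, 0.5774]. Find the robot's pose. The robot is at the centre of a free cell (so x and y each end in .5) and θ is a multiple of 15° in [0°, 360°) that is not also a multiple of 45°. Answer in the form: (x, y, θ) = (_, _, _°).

(x, y, θ) = (5.5, 4.5, 330°)

The pose lattice has 28·16 = 448 candidates. Test each by forward raycasting.
  (7.5, 3.5, 255°): beam 1 = 5.6940 ≠ 4.0415 ✗
  (5.5, 4.5, 195°): beam 1 = 0.5176 ≠ 4.0415 ✗
  (4.5, 1.5, 15°): beam 1 = 0.5176 ≠ 4.0415 ✗
  …
  (5.5, 4.5, 330°): r_1=4.0415, r_2=3.6235, r_3=4.0415, r_4=1.5529, r_5=0.5774 — all match ✓
Unique over the lattice → pose = (5.5, 4.5, 330°).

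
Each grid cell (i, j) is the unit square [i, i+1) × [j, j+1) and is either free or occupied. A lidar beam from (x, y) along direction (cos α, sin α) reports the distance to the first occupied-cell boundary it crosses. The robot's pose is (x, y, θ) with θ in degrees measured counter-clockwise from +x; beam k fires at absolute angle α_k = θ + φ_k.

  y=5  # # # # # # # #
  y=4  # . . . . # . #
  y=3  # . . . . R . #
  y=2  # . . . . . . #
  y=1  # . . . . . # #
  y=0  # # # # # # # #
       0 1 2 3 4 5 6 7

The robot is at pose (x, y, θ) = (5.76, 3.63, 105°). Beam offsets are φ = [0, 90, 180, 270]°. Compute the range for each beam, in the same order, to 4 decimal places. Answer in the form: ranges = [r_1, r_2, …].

ranges = [0.3831, 4.9279, 1.6875, 1.2837]

beam 1: φ=0°, α=105°
  direction (-0.2588, 0.9659); cell (5,3); t to first gridline: x 2.9364, y 0.3831 (then +3.8637 / +1.0353)
    (5,4) via y @ 0.3831  # hit
  → r_1 = 0.3831
beam 2: φ=90°, α=195°
  direction (-0.9659, -0.2588); cell (5,3); t to first gridline: x 0.7868, y 2.4341 (then +1.0353 / +3.8637)
    (4,3) via x @ 0.7868
    (3,3) via x @ 1.8221
    (3,2) via y @ 2.4341
    (2,2) via x @ 2.8574
    (1,2) via x @ 3.8926
    (0,2) via x @ 4.9279  # hit
  → r_2 = 4.9279
beam 3: φ=180°, α=285°
  direction (0.2588, -0.9659); cell (5,3); t to first gridline: x 0.9273, y 0.6522 (then +3.8637 / +1.0353)
    (5,2) via y @ 0.6522
    (6,2) via x @ 0.9273
    (6,1) via y @ 1.6875  # hit
  → r_3 = 1.6875
beam 4: φ=270°, α=15°
  direction (0.9659, 0.2588); cell (5,3); t to first gridline: x 0.2485, y 1.4296 (then +1.0353 / +3.8637)
    (6,3) via x @ 0.2485
    (7,3) via x @ 1.2837  # hit
  → r_4 = 1.2837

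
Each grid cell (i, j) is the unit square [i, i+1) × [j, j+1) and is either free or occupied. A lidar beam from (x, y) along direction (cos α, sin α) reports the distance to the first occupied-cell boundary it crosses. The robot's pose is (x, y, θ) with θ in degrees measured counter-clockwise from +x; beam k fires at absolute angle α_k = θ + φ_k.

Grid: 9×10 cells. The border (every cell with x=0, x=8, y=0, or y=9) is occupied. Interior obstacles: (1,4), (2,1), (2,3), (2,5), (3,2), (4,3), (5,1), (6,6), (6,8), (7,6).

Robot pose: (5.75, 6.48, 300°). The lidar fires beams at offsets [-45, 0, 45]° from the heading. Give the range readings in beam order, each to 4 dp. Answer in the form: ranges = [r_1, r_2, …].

beam 1: φ=-45°, α=255°
  d=(-0.2588,-0.9659)  start (5,6)  tX=2.8978 tY=0.4969  stride 1/|dx|=3.8637 1/|dy|=1.0353
    cross y-line → (5,5), t=0.4969
    cross y-line → (5,4), t=1.5322
    cross y-line → (5,3), t=2.5675
    cross x-line → (4,3), t=2.8978 (wall)
  → r_1 = 2.8978
beam 2: φ=0°, α=300°
  d=(0.5000,-0.8660)  start (5,6)  tX=0.5000 tY=0.5543  stride 1/|dx|=2.0000 1/|dy|=1.1547
    cross x-line → (6,6), t=0.5000 (wall)
  → r_2 = 0.5000
beam 3: φ=45°, α=345°
  d=(0.9659,-0.2588)  start (5,6)  tX=0.2588 tY=1.8546  stride 1/|dx|=1.0353 1/|dy|=3.8637
    cross x-line → (6,6), t=0.2588 (wall)
  → r_3 = 0.2588

ranges = [2.8978, 0.5000, 0.2588]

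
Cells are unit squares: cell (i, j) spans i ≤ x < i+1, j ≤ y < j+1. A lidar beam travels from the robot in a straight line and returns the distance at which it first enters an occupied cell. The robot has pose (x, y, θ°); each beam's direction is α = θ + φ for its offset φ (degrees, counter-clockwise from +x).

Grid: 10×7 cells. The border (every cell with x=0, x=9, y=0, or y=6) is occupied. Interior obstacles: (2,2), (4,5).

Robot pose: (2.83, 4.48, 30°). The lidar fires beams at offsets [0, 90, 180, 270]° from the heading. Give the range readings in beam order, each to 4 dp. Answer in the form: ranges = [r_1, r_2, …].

ranges = [1.3510, 1.7551, 2.1131, 4.0184]

beam 1: φ=0°, α=30°
  direction (0.8660, 0.5000); cell (2,4); t to first gridline: x 0.1963, y 1.0400 (then +1.1547 / +2.0000)
    (3,4) via x @ 0.1963
    (3,5) via y @ 1.0400
    (4,5) via x @ 1.3510  # hit
  → r_1 = 1.3510
beam 2: φ=90°, α=120°
  direction (-0.5000, 0.8660); cell (2,4); t to first gridline: x 1.6600, y 0.6004 (then +2.0000 / +1.1547)
    (2,5) via y @ 0.6004
    (1,5) via x @ 1.6600
    (1,6) via y @ 1.7551  # hit
  → r_2 = 1.7551
beam 3: φ=180°, α=210°
  direction (-0.8660, -0.5000); cell (2,4); t to first gridline: x 0.9584, y 0.9600 (then +1.1547 / +2.0000)
    (1,4) via x @ 0.9584
    (1,3) via y @ 0.9600
    (0,3) via x @ 2.1131  # hit
  → r_3 = 2.1131
beam 4: φ=270°, α=300°
  direction (0.5000, -0.8660); cell (2,4); t to first gridline: x 0.3400, y 0.5543 (then +2.0000 / +1.1547)
    (3,4) via x @ 0.3400
    (3,3) via y @ 0.5543
    (3,2) via y @ 1.7090
    (4,2) via x @ 2.3400
    (4,1) via y @ 2.8637
    (4,0) via y @ 4.0184  # hit
  → r_4 = 4.0184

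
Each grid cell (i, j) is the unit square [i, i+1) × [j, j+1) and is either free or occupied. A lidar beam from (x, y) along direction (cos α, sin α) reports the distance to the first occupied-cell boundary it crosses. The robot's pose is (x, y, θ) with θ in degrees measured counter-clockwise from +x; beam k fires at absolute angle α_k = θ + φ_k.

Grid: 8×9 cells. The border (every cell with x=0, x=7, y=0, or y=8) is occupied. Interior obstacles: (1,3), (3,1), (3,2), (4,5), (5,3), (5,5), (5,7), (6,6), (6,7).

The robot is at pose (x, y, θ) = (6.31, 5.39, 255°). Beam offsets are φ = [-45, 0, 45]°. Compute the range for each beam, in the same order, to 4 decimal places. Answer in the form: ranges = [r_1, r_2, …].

beam 1: φ=-45°, α=210°
  direction (-0.8660, -0.5000); cell (6,5); t to first gridline: x 0.3580, y 0.7800 (then +1.1547 / +2.0000)
    (5,5) via x @ 0.3580  # hit
  → r_1 = 0.3580
beam 2: φ=0°, α=255°
  direction (-0.2588, -0.9659); cell (6,5); t to first gridline: x 1.1977, y 0.4038 (then +3.8637 / +1.0353)
    (6,4) via y @ 0.4038
    (5,4) via x @ 1.1977
    (5,3) via y @ 1.4390  # hit
  → r_2 = 1.4390
beam 3: φ=45°, α=300°
  direction (0.5000, -0.8660); cell (6,5); t to first gridline: x 1.3800, y 0.4503 (then +2.0000 / +1.1547)
    (6,4) via y @ 0.4503
    (7,4) via x @ 1.3800  # hit
  → r_3 = 1.3800

ranges = [0.3580, 1.4390, 1.3800]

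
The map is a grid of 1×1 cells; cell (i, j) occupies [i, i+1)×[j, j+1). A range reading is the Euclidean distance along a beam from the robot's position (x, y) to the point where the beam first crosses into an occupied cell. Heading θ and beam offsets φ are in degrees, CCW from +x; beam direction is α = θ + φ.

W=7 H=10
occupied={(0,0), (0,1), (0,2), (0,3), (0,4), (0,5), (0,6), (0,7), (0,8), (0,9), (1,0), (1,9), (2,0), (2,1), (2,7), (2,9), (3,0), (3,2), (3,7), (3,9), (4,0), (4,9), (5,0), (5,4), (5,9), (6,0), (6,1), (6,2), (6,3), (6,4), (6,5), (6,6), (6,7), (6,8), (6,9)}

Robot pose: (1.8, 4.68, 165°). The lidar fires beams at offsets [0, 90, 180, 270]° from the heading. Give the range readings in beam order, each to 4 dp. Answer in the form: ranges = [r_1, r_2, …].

beam 1: φ=0°, α=165°
  cosα=-0.9659 sinα=0.2588 | (1,4) | tMaxX 0.8282 tMaxY 1.2364 | tΔX 1.0353 tΔY 3.8637
    t=0.8282 [x] (0,4) — stop
  → r_1 = 0.8282
beam 2: φ=90°, α=255°
  cosα=-0.2588 sinα=-0.9659 | (1,4) | tMaxX 3.0910 tMaxY 0.7040 | tΔX 3.8637 tΔY 1.0353
    t=0.7040 [y] (1,3)
    t=1.7393 [y] (1,2)
    t=2.7745 [y] (1,1)
    t=3.0910 [x] (0,1) — stop
  → r_2 = 3.0910
beam 3: φ=180°, α=345°
  cosα=0.9659 sinα=-0.2588 | (1,4) | tMaxX 0.2071 tMaxY 2.6273 | tΔX 1.0353 tΔY 3.8637
    t=0.2071 [x] (2,4)
    t=1.2423 [x] (3,4)
    t=2.2776 [x] (4,4)
    t=2.6273 [y] (4,3)
    t=3.3129 [x] (5,3)
    t=4.3482 [x] (6,3) — stop
  → r_3 = 4.3482
beam 4: φ=270°, α=75°
  cosα=0.2588 sinα=0.9659 | (1,4) | tMaxX 0.7727 tMaxY 0.3313 | tΔX 3.8637 tΔY 1.0353
    t=0.3313 [y] (1,5)
    t=0.7727 [x] (2,5)
    t=1.3666 [y] (2,6)
    t=2.4018 [y] (2,7) — stop
  → r_4 = 2.4018

ranges = [0.8282, 3.0910, 4.3482, 2.4018]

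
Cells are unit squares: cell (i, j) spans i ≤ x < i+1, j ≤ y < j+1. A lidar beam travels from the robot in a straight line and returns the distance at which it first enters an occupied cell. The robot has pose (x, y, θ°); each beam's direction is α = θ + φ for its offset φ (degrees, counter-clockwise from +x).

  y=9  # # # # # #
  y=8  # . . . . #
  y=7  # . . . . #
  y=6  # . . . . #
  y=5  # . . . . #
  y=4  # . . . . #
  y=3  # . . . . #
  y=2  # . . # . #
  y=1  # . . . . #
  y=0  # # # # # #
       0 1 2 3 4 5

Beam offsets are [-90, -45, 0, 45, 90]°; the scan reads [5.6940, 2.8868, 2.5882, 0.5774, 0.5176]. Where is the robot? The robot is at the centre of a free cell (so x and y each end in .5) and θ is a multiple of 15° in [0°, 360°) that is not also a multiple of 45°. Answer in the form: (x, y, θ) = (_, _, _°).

(x, y, θ) = (3.5, 3.5, 195°)

Enumerate (i+0.5, j+0.5, θ) over the 31 free cells and 16 admissible headings. For each, cast all 5 beams and compare to the given ranges.
  (4.5, 8.5, 345°): beam 2 = 1.0000 ≠ 2.8868 ✗
  (1.5, 7.5, 15°): beam 1 = 6.7293 ≠ 5.6940 ✗
  (3.5, 8.5, 15°): beam 1 = 5.7956 ≠ 5.6940 ✗
  (3.5, 8.5, 240°): beam 1 = 1.0000 ≠ 5.6940 ✗
  (3.5, 5.5, 30°): beam 1 = 3.0000 ≠ 5.6940 ✗
  …
  (3.5, 3.5, 195°): r_1=5.6940, r_2=2.8868, r_3=2.5882, r_4=0.5774, r_5=0.5176 — all match ✓
Unique over the lattice → pose = (3.5, 3.5, 195°).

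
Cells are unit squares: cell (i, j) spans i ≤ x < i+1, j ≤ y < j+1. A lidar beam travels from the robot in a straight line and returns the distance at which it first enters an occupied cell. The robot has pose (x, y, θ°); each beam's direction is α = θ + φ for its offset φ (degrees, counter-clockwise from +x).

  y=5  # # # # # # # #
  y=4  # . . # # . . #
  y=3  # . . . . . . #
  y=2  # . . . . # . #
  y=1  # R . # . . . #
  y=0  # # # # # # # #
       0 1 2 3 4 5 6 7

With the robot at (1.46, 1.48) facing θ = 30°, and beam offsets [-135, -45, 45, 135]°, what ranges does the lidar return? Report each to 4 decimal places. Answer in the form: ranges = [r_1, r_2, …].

ranges = [0.4969, 1.5943, 3.6442, 0.4762]

beam 1: φ=-135°, α=255°
  cosα=-0.2588 sinα=-0.9659 | (1,1) | tMaxX 1.7773 tMaxY 0.4969 | tΔX 3.8637 tΔY 1.0353
    t=0.4969 [y] (1,0) — stop
  → r_1 = 0.4969
beam 2: φ=-45°, α=345°
  cosα=0.9659 sinα=-0.2588 | (1,1) | tMaxX 0.5590 tMaxY 1.8546 | tΔX 1.0353 tΔY 3.8637
    t=0.5590 [x] (2,1)
    t=1.5943 [x] (3,1) — stop
  → r_2 = 1.5943
beam 3: φ=45°, α=75°
  cosα=0.2588 sinα=0.9659 | (1,1) | tMaxX 2.0864 tMaxY 0.5383 | tΔX 3.8637 tΔY 1.0353
    t=0.5383 [y] (1,2)
    t=1.5736 [y] (1,3)
    t=2.0864 [x] (2,3)
    t=2.6089 [y] (2,4)
    t=3.6442 [y] (2,5) — stop
  → r_3 = 3.6442
beam 4: φ=135°, α=165°
  cosα=-0.9659 sinα=0.2588 | (1,1) | tMaxX 0.4762 tMaxY 2.0091 | tΔX 1.0353 tΔY 3.8637
    t=0.4762 [x] (0,1) — stop
  → r_4 = 0.4762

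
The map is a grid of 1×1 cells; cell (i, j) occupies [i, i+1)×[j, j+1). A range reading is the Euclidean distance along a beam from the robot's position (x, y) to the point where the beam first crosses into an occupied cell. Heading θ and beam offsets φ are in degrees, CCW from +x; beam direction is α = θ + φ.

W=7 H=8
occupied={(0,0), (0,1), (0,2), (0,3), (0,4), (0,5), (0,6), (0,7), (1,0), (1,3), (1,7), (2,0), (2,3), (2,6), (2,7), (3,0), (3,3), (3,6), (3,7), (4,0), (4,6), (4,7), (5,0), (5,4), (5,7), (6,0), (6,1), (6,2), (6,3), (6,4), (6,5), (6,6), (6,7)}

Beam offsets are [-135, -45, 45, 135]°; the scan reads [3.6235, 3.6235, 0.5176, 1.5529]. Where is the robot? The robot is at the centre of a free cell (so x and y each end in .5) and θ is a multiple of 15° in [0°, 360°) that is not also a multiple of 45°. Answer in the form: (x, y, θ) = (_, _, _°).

The pose lattice has 23·16 = 368 candidates. Test each by forward raycasting.
  (1.5, 2.5, 75°): beam 1 = 1.7321 ≠ 3.6235 ✗
  (4.5, 4.5, 210°): beam 1 = 1.5529 ≠ 3.6235 ✗
  (4.5, 3.5, 240°): beam 1 = 2.5882 ≠ 3.6235 ✗
  (1.5, 6.5, 240°): beam 1 = 0.5176 ≠ 3.6235 ✗
  …
  (4.5, 4.5, 300°): r_1=3.6235, r_2=3.6235, r_3=0.5176, r_4=1.5529 — all match ✓
Unique over the lattice → pose = (4.5, 4.5, 300°).

(x, y, θ) = (4.5, 4.5, 300°)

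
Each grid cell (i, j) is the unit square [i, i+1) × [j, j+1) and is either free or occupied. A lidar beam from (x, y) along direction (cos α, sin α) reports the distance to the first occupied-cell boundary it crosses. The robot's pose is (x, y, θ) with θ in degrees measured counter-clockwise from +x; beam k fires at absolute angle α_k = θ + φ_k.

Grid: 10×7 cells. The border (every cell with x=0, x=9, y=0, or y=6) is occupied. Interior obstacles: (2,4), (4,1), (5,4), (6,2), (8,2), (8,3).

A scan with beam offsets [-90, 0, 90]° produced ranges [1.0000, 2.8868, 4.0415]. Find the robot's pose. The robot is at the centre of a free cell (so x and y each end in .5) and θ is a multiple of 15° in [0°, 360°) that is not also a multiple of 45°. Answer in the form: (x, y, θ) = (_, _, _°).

The pose lattice has 34·16 = 544 candidates. Test each by forward raycasting.
  (6.5, 3.5, 60°): beam 1 = 1.7321 ≠ 1.0000 ✗
  (8.5, 1.5, 240°): beam 1 = 1.7321 ≠ 1.0000 ✗
  (7.5, 5.5, 285°): beam 1 = 1.9319 ≠ 1.0000 ✗
  …
  (4.5, 3.5, 120°): r_1=1.0000, r_2=2.8868, r_3=4.0415 — all match ✓
Unique over the lattice → pose = (4.5, 3.5, 120°).

(x, y, θ) = (4.5, 3.5, 120°)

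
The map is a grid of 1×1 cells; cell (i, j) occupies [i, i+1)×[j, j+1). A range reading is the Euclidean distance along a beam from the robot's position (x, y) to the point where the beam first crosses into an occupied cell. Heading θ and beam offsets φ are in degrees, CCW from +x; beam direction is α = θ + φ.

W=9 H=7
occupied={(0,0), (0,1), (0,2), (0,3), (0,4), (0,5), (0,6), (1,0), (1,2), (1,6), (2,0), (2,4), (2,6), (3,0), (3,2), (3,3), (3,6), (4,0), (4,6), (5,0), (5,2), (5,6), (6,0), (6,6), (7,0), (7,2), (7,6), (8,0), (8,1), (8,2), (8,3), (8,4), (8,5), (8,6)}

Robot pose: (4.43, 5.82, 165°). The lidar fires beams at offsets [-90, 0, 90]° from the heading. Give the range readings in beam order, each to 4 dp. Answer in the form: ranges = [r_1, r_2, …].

beam 1: φ=-90°, α=75°
  cosα=0.2588 sinα=0.9659 | (4,5) | tMaxX 2.2023 tMaxY 0.1863 | tΔX 3.8637 tΔY 1.0353
    t=0.1863 [y] (4,6) — stop
  → r_1 = 0.1863
beam 2: φ=0°, α=165°
  cosα=-0.9659 sinα=0.2588 | (4,5) | tMaxX 0.4452 tMaxY 0.6955 | tΔX 1.0353 tΔY 3.8637
    t=0.4452 [x] (3,5)
    t=0.6955 [y] (3,6) — stop
  → r_2 = 0.6955
beam 3: φ=90°, α=255°
  cosα=-0.2588 sinα=-0.9659 | (4,5) | tMaxX 1.6614 tMaxY 0.8489 | tΔX 3.8637 tΔY 1.0353
    t=0.8489 [y] (4,4)
    t=1.6614 [x] (3,4)
    t=1.8842 [y] (3,3) — stop
  → r_3 = 1.8842

ranges = [0.1863, 0.6955, 1.8842]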